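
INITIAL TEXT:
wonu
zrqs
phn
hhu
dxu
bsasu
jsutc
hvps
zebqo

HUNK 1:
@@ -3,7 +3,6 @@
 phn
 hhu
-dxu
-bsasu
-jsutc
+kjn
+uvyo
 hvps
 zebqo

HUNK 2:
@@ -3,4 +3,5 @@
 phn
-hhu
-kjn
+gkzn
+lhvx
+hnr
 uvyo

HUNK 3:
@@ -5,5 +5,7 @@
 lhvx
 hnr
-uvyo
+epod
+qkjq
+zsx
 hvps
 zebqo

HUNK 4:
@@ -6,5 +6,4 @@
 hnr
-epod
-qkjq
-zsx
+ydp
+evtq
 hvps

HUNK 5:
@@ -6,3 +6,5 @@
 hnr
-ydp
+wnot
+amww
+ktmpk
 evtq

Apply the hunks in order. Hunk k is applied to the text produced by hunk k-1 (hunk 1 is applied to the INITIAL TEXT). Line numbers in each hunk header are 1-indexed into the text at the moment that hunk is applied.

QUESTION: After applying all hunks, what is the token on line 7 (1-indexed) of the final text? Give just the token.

Answer: wnot

Derivation:
Hunk 1: at line 3 remove [dxu,bsasu,jsutc] add [kjn,uvyo] -> 8 lines: wonu zrqs phn hhu kjn uvyo hvps zebqo
Hunk 2: at line 3 remove [hhu,kjn] add [gkzn,lhvx,hnr] -> 9 lines: wonu zrqs phn gkzn lhvx hnr uvyo hvps zebqo
Hunk 3: at line 5 remove [uvyo] add [epod,qkjq,zsx] -> 11 lines: wonu zrqs phn gkzn lhvx hnr epod qkjq zsx hvps zebqo
Hunk 4: at line 6 remove [epod,qkjq,zsx] add [ydp,evtq] -> 10 lines: wonu zrqs phn gkzn lhvx hnr ydp evtq hvps zebqo
Hunk 5: at line 6 remove [ydp] add [wnot,amww,ktmpk] -> 12 lines: wonu zrqs phn gkzn lhvx hnr wnot amww ktmpk evtq hvps zebqo
Final line 7: wnot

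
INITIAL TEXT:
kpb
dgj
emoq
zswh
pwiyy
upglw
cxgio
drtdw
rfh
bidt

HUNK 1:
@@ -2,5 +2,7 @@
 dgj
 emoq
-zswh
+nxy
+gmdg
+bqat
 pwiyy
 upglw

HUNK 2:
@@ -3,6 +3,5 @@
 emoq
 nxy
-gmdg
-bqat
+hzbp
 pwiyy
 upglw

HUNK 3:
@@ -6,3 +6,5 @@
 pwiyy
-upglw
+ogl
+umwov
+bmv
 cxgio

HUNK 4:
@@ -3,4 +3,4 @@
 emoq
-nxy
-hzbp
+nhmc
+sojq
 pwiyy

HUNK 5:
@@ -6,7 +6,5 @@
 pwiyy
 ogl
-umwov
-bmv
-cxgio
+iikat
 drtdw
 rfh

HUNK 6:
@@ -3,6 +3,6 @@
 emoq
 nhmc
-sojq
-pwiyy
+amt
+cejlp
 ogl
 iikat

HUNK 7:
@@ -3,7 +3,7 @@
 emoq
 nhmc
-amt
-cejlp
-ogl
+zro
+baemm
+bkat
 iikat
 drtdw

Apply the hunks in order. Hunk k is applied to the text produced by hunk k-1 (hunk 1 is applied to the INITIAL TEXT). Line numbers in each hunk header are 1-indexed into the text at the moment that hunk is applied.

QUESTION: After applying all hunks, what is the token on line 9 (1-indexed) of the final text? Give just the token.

Answer: drtdw

Derivation:
Hunk 1: at line 2 remove [zswh] add [nxy,gmdg,bqat] -> 12 lines: kpb dgj emoq nxy gmdg bqat pwiyy upglw cxgio drtdw rfh bidt
Hunk 2: at line 3 remove [gmdg,bqat] add [hzbp] -> 11 lines: kpb dgj emoq nxy hzbp pwiyy upglw cxgio drtdw rfh bidt
Hunk 3: at line 6 remove [upglw] add [ogl,umwov,bmv] -> 13 lines: kpb dgj emoq nxy hzbp pwiyy ogl umwov bmv cxgio drtdw rfh bidt
Hunk 4: at line 3 remove [nxy,hzbp] add [nhmc,sojq] -> 13 lines: kpb dgj emoq nhmc sojq pwiyy ogl umwov bmv cxgio drtdw rfh bidt
Hunk 5: at line 6 remove [umwov,bmv,cxgio] add [iikat] -> 11 lines: kpb dgj emoq nhmc sojq pwiyy ogl iikat drtdw rfh bidt
Hunk 6: at line 3 remove [sojq,pwiyy] add [amt,cejlp] -> 11 lines: kpb dgj emoq nhmc amt cejlp ogl iikat drtdw rfh bidt
Hunk 7: at line 3 remove [amt,cejlp,ogl] add [zro,baemm,bkat] -> 11 lines: kpb dgj emoq nhmc zro baemm bkat iikat drtdw rfh bidt
Final line 9: drtdw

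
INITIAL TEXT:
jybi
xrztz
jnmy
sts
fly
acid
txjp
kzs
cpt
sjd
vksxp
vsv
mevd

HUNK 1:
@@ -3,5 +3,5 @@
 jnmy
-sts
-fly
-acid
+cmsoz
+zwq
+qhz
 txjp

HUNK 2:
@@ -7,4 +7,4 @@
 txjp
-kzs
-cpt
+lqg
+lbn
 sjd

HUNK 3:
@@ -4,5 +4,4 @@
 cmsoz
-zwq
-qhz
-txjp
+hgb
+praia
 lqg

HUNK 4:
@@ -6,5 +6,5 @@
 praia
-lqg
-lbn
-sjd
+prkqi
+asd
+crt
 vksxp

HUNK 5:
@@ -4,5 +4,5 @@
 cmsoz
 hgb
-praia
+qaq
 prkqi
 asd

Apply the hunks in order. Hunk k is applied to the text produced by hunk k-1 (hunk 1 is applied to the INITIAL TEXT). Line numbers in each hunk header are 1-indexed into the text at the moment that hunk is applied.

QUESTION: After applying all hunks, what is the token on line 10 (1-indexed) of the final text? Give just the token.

Hunk 1: at line 3 remove [sts,fly,acid] add [cmsoz,zwq,qhz] -> 13 lines: jybi xrztz jnmy cmsoz zwq qhz txjp kzs cpt sjd vksxp vsv mevd
Hunk 2: at line 7 remove [kzs,cpt] add [lqg,lbn] -> 13 lines: jybi xrztz jnmy cmsoz zwq qhz txjp lqg lbn sjd vksxp vsv mevd
Hunk 3: at line 4 remove [zwq,qhz,txjp] add [hgb,praia] -> 12 lines: jybi xrztz jnmy cmsoz hgb praia lqg lbn sjd vksxp vsv mevd
Hunk 4: at line 6 remove [lqg,lbn,sjd] add [prkqi,asd,crt] -> 12 lines: jybi xrztz jnmy cmsoz hgb praia prkqi asd crt vksxp vsv mevd
Hunk 5: at line 4 remove [praia] add [qaq] -> 12 lines: jybi xrztz jnmy cmsoz hgb qaq prkqi asd crt vksxp vsv mevd
Final line 10: vksxp

Answer: vksxp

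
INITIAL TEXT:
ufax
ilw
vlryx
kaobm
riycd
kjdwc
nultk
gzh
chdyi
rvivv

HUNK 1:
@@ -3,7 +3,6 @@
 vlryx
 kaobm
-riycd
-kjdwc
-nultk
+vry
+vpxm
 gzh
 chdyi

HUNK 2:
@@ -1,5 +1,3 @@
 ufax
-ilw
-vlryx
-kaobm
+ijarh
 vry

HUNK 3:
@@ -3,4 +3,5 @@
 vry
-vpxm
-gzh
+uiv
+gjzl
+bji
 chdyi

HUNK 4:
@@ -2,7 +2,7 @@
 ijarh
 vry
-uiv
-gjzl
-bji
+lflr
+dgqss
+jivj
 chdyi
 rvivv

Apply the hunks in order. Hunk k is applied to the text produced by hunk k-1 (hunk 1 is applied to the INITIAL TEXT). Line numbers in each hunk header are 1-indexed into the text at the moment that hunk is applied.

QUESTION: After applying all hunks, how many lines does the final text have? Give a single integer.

Answer: 8

Derivation:
Hunk 1: at line 3 remove [riycd,kjdwc,nultk] add [vry,vpxm] -> 9 lines: ufax ilw vlryx kaobm vry vpxm gzh chdyi rvivv
Hunk 2: at line 1 remove [ilw,vlryx,kaobm] add [ijarh] -> 7 lines: ufax ijarh vry vpxm gzh chdyi rvivv
Hunk 3: at line 3 remove [vpxm,gzh] add [uiv,gjzl,bji] -> 8 lines: ufax ijarh vry uiv gjzl bji chdyi rvivv
Hunk 4: at line 2 remove [uiv,gjzl,bji] add [lflr,dgqss,jivj] -> 8 lines: ufax ijarh vry lflr dgqss jivj chdyi rvivv
Final line count: 8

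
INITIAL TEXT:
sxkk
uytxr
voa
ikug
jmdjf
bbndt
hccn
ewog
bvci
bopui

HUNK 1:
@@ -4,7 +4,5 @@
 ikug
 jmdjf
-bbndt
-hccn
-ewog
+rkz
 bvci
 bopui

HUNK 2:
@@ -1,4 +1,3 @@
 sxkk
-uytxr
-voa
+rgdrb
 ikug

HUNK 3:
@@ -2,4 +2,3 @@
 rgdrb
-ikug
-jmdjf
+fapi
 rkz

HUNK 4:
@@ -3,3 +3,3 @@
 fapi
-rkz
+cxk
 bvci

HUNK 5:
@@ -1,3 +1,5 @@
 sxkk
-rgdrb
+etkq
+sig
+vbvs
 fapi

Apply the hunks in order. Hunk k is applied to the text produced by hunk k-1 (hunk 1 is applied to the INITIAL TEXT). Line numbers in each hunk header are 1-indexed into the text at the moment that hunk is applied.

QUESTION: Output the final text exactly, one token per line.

Hunk 1: at line 4 remove [bbndt,hccn,ewog] add [rkz] -> 8 lines: sxkk uytxr voa ikug jmdjf rkz bvci bopui
Hunk 2: at line 1 remove [uytxr,voa] add [rgdrb] -> 7 lines: sxkk rgdrb ikug jmdjf rkz bvci bopui
Hunk 3: at line 2 remove [ikug,jmdjf] add [fapi] -> 6 lines: sxkk rgdrb fapi rkz bvci bopui
Hunk 4: at line 3 remove [rkz] add [cxk] -> 6 lines: sxkk rgdrb fapi cxk bvci bopui
Hunk 5: at line 1 remove [rgdrb] add [etkq,sig,vbvs] -> 8 lines: sxkk etkq sig vbvs fapi cxk bvci bopui

Answer: sxkk
etkq
sig
vbvs
fapi
cxk
bvci
bopui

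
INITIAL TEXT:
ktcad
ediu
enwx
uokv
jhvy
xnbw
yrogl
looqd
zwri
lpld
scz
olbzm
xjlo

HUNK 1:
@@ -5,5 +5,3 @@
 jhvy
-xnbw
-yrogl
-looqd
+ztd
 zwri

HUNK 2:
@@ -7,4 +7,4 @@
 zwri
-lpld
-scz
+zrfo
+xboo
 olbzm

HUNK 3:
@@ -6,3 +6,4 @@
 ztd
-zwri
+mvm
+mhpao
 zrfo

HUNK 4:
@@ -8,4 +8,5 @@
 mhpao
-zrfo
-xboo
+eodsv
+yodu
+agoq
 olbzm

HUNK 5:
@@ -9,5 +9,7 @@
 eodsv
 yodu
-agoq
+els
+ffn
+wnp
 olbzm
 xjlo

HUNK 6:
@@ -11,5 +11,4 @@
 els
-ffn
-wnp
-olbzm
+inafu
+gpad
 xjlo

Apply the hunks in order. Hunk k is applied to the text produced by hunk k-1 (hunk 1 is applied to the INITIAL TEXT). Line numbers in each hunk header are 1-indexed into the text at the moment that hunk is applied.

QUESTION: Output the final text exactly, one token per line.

Hunk 1: at line 5 remove [xnbw,yrogl,looqd] add [ztd] -> 11 lines: ktcad ediu enwx uokv jhvy ztd zwri lpld scz olbzm xjlo
Hunk 2: at line 7 remove [lpld,scz] add [zrfo,xboo] -> 11 lines: ktcad ediu enwx uokv jhvy ztd zwri zrfo xboo olbzm xjlo
Hunk 3: at line 6 remove [zwri] add [mvm,mhpao] -> 12 lines: ktcad ediu enwx uokv jhvy ztd mvm mhpao zrfo xboo olbzm xjlo
Hunk 4: at line 8 remove [zrfo,xboo] add [eodsv,yodu,agoq] -> 13 lines: ktcad ediu enwx uokv jhvy ztd mvm mhpao eodsv yodu agoq olbzm xjlo
Hunk 5: at line 9 remove [agoq] add [els,ffn,wnp] -> 15 lines: ktcad ediu enwx uokv jhvy ztd mvm mhpao eodsv yodu els ffn wnp olbzm xjlo
Hunk 6: at line 11 remove [ffn,wnp,olbzm] add [inafu,gpad] -> 14 lines: ktcad ediu enwx uokv jhvy ztd mvm mhpao eodsv yodu els inafu gpad xjlo

Answer: ktcad
ediu
enwx
uokv
jhvy
ztd
mvm
mhpao
eodsv
yodu
els
inafu
gpad
xjlo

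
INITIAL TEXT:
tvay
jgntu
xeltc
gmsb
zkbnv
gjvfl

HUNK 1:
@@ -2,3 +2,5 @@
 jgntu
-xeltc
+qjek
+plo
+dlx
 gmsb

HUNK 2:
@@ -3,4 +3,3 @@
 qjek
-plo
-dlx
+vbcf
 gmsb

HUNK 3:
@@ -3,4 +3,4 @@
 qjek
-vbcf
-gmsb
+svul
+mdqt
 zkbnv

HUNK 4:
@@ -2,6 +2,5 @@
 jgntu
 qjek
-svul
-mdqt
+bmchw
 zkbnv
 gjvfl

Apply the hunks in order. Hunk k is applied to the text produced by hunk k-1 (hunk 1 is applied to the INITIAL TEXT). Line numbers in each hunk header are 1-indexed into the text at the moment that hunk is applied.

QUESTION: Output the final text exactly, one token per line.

Answer: tvay
jgntu
qjek
bmchw
zkbnv
gjvfl

Derivation:
Hunk 1: at line 2 remove [xeltc] add [qjek,plo,dlx] -> 8 lines: tvay jgntu qjek plo dlx gmsb zkbnv gjvfl
Hunk 2: at line 3 remove [plo,dlx] add [vbcf] -> 7 lines: tvay jgntu qjek vbcf gmsb zkbnv gjvfl
Hunk 3: at line 3 remove [vbcf,gmsb] add [svul,mdqt] -> 7 lines: tvay jgntu qjek svul mdqt zkbnv gjvfl
Hunk 4: at line 2 remove [svul,mdqt] add [bmchw] -> 6 lines: tvay jgntu qjek bmchw zkbnv gjvfl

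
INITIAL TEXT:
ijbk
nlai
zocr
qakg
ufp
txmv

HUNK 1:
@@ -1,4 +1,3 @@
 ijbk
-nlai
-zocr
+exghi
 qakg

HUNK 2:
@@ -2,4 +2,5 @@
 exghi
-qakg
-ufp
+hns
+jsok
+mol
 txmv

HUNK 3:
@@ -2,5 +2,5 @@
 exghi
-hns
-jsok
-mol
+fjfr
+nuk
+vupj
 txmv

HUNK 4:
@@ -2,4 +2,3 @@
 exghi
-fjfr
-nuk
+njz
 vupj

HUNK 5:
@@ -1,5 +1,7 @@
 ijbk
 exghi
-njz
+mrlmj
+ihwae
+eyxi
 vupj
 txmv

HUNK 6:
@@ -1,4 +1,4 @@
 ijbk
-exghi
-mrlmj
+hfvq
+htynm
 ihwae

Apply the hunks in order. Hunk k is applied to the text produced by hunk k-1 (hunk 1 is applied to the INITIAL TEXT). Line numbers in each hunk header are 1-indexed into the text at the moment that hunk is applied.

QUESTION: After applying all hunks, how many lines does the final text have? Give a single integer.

Hunk 1: at line 1 remove [nlai,zocr] add [exghi] -> 5 lines: ijbk exghi qakg ufp txmv
Hunk 2: at line 2 remove [qakg,ufp] add [hns,jsok,mol] -> 6 lines: ijbk exghi hns jsok mol txmv
Hunk 3: at line 2 remove [hns,jsok,mol] add [fjfr,nuk,vupj] -> 6 lines: ijbk exghi fjfr nuk vupj txmv
Hunk 4: at line 2 remove [fjfr,nuk] add [njz] -> 5 lines: ijbk exghi njz vupj txmv
Hunk 5: at line 1 remove [njz] add [mrlmj,ihwae,eyxi] -> 7 lines: ijbk exghi mrlmj ihwae eyxi vupj txmv
Hunk 6: at line 1 remove [exghi,mrlmj] add [hfvq,htynm] -> 7 lines: ijbk hfvq htynm ihwae eyxi vupj txmv
Final line count: 7

Answer: 7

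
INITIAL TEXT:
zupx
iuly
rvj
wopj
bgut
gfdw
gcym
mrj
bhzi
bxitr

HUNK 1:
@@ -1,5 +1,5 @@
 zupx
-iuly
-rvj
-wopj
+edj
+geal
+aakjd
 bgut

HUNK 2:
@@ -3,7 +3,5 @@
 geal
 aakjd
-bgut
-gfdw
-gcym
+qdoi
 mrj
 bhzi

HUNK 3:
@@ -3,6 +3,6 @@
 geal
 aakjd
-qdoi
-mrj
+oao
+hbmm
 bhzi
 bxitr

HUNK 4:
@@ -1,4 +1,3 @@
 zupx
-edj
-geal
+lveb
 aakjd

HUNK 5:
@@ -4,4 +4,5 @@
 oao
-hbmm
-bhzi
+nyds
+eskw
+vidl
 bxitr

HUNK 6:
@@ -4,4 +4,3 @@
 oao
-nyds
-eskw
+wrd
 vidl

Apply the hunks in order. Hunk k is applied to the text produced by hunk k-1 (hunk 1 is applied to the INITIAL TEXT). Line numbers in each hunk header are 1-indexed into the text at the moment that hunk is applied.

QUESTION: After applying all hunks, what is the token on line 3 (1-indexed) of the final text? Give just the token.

Answer: aakjd

Derivation:
Hunk 1: at line 1 remove [iuly,rvj,wopj] add [edj,geal,aakjd] -> 10 lines: zupx edj geal aakjd bgut gfdw gcym mrj bhzi bxitr
Hunk 2: at line 3 remove [bgut,gfdw,gcym] add [qdoi] -> 8 lines: zupx edj geal aakjd qdoi mrj bhzi bxitr
Hunk 3: at line 3 remove [qdoi,mrj] add [oao,hbmm] -> 8 lines: zupx edj geal aakjd oao hbmm bhzi bxitr
Hunk 4: at line 1 remove [edj,geal] add [lveb] -> 7 lines: zupx lveb aakjd oao hbmm bhzi bxitr
Hunk 5: at line 4 remove [hbmm,bhzi] add [nyds,eskw,vidl] -> 8 lines: zupx lveb aakjd oao nyds eskw vidl bxitr
Hunk 6: at line 4 remove [nyds,eskw] add [wrd] -> 7 lines: zupx lveb aakjd oao wrd vidl bxitr
Final line 3: aakjd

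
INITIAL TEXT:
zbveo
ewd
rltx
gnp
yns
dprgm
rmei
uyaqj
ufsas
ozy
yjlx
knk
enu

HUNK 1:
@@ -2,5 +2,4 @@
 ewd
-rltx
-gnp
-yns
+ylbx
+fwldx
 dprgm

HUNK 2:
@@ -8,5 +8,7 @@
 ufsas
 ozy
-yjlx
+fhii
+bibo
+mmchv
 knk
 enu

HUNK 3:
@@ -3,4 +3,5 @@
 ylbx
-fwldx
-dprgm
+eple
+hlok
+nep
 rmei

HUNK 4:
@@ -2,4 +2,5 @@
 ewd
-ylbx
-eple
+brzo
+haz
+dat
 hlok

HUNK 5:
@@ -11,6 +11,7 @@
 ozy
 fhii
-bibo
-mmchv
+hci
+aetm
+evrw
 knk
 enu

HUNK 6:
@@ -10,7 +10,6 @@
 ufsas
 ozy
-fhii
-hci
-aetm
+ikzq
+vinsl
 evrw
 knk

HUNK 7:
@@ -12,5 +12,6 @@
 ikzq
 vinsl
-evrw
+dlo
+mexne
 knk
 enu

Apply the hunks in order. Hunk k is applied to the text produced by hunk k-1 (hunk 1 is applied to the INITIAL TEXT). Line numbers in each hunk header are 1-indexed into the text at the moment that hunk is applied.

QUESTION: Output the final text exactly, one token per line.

Hunk 1: at line 2 remove [rltx,gnp,yns] add [ylbx,fwldx] -> 12 lines: zbveo ewd ylbx fwldx dprgm rmei uyaqj ufsas ozy yjlx knk enu
Hunk 2: at line 8 remove [yjlx] add [fhii,bibo,mmchv] -> 14 lines: zbveo ewd ylbx fwldx dprgm rmei uyaqj ufsas ozy fhii bibo mmchv knk enu
Hunk 3: at line 3 remove [fwldx,dprgm] add [eple,hlok,nep] -> 15 lines: zbveo ewd ylbx eple hlok nep rmei uyaqj ufsas ozy fhii bibo mmchv knk enu
Hunk 4: at line 2 remove [ylbx,eple] add [brzo,haz,dat] -> 16 lines: zbveo ewd brzo haz dat hlok nep rmei uyaqj ufsas ozy fhii bibo mmchv knk enu
Hunk 5: at line 11 remove [bibo,mmchv] add [hci,aetm,evrw] -> 17 lines: zbveo ewd brzo haz dat hlok nep rmei uyaqj ufsas ozy fhii hci aetm evrw knk enu
Hunk 6: at line 10 remove [fhii,hci,aetm] add [ikzq,vinsl] -> 16 lines: zbveo ewd brzo haz dat hlok nep rmei uyaqj ufsas ozy ikzq vinsl evrw knk enu
Hunk 7: at line 12 remove [evrw] add [dlo,mexne] -> 17 lines: zbveo ewd brzo haz dat hlok nep rmei uyaqj ufsas ozy ikzq vinsl dlo mexne knk enu

Answer: zbveo
ewd
brzo
haz
dat
hlok
nep
rmei
uyaqj
ufsas
ozy
ikzq
vinsl
dlo
mexne
knk
enu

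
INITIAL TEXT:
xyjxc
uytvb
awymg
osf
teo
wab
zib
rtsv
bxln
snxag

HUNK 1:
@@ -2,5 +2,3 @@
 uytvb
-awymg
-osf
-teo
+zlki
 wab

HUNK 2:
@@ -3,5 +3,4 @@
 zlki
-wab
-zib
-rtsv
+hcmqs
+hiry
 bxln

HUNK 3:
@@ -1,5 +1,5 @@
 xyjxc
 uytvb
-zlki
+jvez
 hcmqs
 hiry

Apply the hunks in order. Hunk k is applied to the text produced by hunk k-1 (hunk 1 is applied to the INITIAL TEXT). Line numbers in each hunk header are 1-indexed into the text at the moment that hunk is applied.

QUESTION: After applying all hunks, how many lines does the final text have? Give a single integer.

Answer: 7

Derivation:
Hunk 1: at line 2 remove [awymg,osf,teo] add [zlki] -> 8 lines: xyjxc uytvb zlki wab zib rtsv bxln snxag
Hunk 2: at line 3 remove [wab,zib,rtsv] add [hcmqs,hiry] -> 7 lines: xyjxc uytvb zlki hcmqs hiry bxln snxag
Hunk 3: at line 1 remove [zlki] add [jvez] -> 7 lines: xyjxc uytvb jvez hcmqs hiry bxln snxag
Final line count: 7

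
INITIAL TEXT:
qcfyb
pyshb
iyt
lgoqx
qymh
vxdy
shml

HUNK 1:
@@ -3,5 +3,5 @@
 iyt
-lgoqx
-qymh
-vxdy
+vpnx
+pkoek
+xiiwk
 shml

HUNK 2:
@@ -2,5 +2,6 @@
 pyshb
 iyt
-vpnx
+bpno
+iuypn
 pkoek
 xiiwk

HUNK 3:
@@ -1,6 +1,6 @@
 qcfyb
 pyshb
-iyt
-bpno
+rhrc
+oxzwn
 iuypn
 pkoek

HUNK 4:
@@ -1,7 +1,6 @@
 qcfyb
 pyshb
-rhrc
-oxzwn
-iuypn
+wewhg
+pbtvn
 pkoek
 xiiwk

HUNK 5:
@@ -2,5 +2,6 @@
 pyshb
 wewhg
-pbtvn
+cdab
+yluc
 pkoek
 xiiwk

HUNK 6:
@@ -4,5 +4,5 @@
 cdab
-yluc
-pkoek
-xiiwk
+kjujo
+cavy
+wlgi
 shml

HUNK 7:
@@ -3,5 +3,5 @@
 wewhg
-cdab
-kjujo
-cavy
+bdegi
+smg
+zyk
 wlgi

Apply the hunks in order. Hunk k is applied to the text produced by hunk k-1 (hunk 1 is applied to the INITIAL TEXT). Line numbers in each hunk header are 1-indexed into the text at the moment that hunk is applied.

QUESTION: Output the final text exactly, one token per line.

Hunk 1: at line 3 remove [lgoqx,qymh,vxdy] add [vpnx,pkoek,xiiwk] -> 7 lines: qcfyb pyshb iyt vpnx pkoek xiiwk shml
Hunk 2: at line 2 remove [vpnx] add [bpno,iuypn] -> 8 lines: qcfyb pyshb iyt bpno iuypn pkoek xiiwk shml
Hunk 3: at line 1 remove [iyt,bpno] add [rhrc,oxzwn] -> 8 lines: qcfyb pyshb rhrc oxzwn iuypn pkoek xiiwk shml
Hunk 4: at line 1 remove [rhrc,oxzwn,iuypn] add [wewhg,pbtvn] -> 7 lines: qcfyb pyshb wewhg pbtvn pkoek xiiwk shml
Hunk 5: at line 2 remove [pbtvn] add [cdab,yluc] -> 8 lines: qcfyb pyshb wewhg cdab yluc pkoek xiiwk shml
Hunk 6: at line 4 remove [yluc,pkoek,xiiwk] add [kjujo,cavy,wlgi] -> 8 lines: qcfyb pyshb wewhg cdab kjujo cavy wlgi shml
Hunk 7: at line 3 remove [cdab,kjujo,cavy] add [bdegi,smg,zyk] -> 8 lines: qcfyb pyshb wewhg bdegi smg zyk wlgi shml

Answer: qcfyb
pyshb
wewhg
bdegi
smg
zyk
wlgi
shml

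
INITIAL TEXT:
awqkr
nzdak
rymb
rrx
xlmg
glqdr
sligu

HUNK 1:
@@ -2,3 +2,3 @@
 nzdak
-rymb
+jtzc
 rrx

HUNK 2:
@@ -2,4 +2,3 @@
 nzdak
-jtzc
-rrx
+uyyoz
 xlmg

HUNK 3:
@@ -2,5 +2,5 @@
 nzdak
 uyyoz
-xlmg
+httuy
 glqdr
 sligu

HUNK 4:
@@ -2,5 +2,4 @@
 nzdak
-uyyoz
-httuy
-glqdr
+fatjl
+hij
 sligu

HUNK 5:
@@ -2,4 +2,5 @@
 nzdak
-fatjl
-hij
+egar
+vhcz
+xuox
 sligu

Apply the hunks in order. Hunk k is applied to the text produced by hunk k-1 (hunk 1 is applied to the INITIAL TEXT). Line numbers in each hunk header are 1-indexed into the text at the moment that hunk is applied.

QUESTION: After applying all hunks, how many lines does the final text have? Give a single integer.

Answer: 6

Derivation:
Hunk 1: at line 2 remove [rymb] add [jtzc] -> 7 lines: awqkr nzdak jtzc rrx xlmg glqdr sligu
Hunk 2: at line 2 remove [jtzc,rrx] add [uyyoz] -> 6 lines: awqkr nzdak uyyoz xlmg glqdr sligu
Hunk 3: at line 2 remove [xlmg] add [httuy] -> 6 lines: awqkr nzdak uyyoz httuy glqdr sligu
Hunk 4: at line 2 remove [uyyoz,httuy,glqdr] add [fatjl,hij] -> 5 lines: awqkr nzdak fatjl hij sligu
Hunk 5: at line 2 remove [fatjl,hij] add [egar,vhcz,xuox] -> 6 lines: awqkr nzdak egar vhcz xuox sligu
Final line count: 6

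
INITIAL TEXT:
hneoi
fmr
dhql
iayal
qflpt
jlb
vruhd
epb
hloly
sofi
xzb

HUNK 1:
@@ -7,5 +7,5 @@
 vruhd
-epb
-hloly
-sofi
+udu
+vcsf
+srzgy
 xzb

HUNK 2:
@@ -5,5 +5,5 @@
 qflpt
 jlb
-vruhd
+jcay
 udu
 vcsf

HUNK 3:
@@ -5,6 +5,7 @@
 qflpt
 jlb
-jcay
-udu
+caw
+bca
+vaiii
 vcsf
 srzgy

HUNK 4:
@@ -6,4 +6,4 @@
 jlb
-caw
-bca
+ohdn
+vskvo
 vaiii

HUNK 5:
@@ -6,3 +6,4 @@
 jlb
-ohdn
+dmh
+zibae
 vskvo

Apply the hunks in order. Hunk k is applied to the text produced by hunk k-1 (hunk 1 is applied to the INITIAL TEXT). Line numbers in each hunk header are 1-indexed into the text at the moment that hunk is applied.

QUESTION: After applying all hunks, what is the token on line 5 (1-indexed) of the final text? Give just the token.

Hunk 1: at line 7 remove [epb,hloly,sofi] add [udu,vcsf,srzgy] -> 11 lines: hneoi fmr dhql iayal qflpt jlb vruhd udu vcsf srzgy xzb
Hunk 2: at line 5 remove [vruhd] add [jcay] -> 11 lines: hneoi fmr dhql iayal qflpt jlb jcay udu vcsf srzgy xzb
Hunk 3: at line 5 remove [jcay,udu] add [caw,bca,vaiii] -> 12 lines: hneoi fmr dhql iayal qflpt jlb caw bca vaiii vcsf srzgy xzb
Hunk 4: at line 6 remove [caw,bca] add [ohdn,vskvo] -> 12 lines: hneoi fmr dhql iayal qflpt jlb ohdn vskvo vaiii vcsf srzgy xzb
Hunk 5: at line 6 remove [ohdn] add [dmh,zibae] -> 13 lines: hneoi fmr dhql iayal qflpt jlb dmh zibae vskvo vaiii vcsf srzgy xzb
Final line 5: qflpt

Answer: qflpt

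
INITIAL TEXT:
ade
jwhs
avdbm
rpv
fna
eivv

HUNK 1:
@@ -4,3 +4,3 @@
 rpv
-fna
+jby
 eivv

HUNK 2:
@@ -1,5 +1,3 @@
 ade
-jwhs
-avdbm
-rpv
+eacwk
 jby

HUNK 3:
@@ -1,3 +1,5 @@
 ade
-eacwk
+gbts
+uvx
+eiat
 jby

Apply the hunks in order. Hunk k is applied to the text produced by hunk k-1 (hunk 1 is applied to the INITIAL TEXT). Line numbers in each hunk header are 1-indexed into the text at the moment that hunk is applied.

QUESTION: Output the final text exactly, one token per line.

Hunk 1: at line 4 remove [fna] add [jby] -> 6 lines: ade jwhs avdbm rpv jby eivv
Hunk 2: at line 1 remove [jwhs,avdbm,rpv] add [eacwk] -> 4 lines: ade eacwk jby eivv
Hunk 3: at line 1 remove [eacwk] add [gbts,uvx,eiat] -> 6 lines: ade gbts uvx eiat jby eivv

Answer: ade
gbts
uvx
eiat
jby
eivv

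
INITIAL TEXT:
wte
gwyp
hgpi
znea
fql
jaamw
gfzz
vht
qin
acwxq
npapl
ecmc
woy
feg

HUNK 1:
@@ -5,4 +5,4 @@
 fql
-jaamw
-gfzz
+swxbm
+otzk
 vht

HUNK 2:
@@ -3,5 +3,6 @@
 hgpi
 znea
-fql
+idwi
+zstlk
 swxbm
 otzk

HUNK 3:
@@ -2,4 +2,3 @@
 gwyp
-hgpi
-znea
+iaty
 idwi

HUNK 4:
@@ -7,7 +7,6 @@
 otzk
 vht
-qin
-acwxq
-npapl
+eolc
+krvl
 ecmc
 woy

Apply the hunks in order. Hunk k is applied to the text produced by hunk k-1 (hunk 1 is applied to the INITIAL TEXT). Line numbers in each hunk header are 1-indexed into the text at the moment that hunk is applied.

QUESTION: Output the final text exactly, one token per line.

Hunk 1: at line 5 remove [jaamw,gfzz] add [swxbm,otzk] -> 14 lines: wte gwyp hgpi znea fql swxbm otzk vht qin acwxq npapl ecmc woy feg
Hunk 2: at line 3 remove [fql] add [idwi,zstlk] -> 15 lines: wte gwyp hgpi znea idwi zstlk swxbm otzk vht qin acwxq npapl ecmc woy feg
Hunk 3: at line 2 remove [hgpi,znea] add [iaty] -> 14 lines: wte gwyp iaty idwi zstlk swxbm otzk vht qin acwxq npapl ecmc woy feg
Hunk 4: at line 7 remove [qin,acwxq,npapl] add [eolc,krvl] -> 13 lines: wte gwyp iaty idwi zstlk swxbm otzk vht eolc krvl ecmc woy feg

Answer: wte
gwyp
iaty
idwi
zstlk
swxbm
otzk
vht
eolc
krvl
ecmc
woy
feg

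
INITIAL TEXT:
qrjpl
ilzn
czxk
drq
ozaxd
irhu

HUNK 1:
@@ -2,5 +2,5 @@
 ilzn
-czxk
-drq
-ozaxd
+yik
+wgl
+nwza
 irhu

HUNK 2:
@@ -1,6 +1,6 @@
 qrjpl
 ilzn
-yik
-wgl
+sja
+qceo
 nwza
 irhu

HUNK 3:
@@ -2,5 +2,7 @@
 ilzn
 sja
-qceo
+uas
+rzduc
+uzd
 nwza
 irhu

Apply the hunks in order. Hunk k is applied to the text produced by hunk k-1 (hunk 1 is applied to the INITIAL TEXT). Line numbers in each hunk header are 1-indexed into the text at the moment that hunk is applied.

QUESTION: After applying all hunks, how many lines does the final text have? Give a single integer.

Hunk 1: at line 2 remove [czxk,drq,ozaxd] add [yik,wgl,nwza] -> 6 lines: qrjpl ilzn yik wgl nwza irhu
Hunk 2: at line 1 remove [yik,wgl] add [sja,qceo] -> 6 lines: qrjpl ilzn sja qceo nwza irhu
Hunk 3: at line 2 remove [qceo] add [uas,rzduc,uzd] -> 8 lines: qrjpl ilzn sja uas rzduc uzd nwza irhu
Final line count: 8

Answer: 8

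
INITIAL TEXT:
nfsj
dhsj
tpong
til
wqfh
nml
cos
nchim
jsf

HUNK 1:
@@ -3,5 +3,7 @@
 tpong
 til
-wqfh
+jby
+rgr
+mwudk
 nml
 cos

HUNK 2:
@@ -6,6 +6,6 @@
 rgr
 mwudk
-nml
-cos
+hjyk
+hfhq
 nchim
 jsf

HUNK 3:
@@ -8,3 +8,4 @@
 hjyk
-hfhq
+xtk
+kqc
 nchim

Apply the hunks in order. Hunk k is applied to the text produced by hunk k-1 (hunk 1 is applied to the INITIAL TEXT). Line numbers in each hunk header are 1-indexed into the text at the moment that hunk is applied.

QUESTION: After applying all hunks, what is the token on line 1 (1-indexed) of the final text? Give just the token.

Hunk 1: at line 3 remove [wqfh] add [jby,rgr,mwudk] -> 11 lines: nfsj dhsj tpong til jby rgr mwudk nml cos nchim jsf
Hunk 2: at line 6 remove [nml,cos] add [hjyk,hfhq] -> 11 lines: nfsj dhsj tpong til jby rgr mwudk hjyk hfhq nchim jsf
Hunk 3: at line 8 remove [hfhq] add [xtk,kqc] -> 12 lines: nfsj dhsj tpong til jby rgr mwudk hjyk xtk kqc nchim jsf
Final line 1: nfsj

Answer: nfsj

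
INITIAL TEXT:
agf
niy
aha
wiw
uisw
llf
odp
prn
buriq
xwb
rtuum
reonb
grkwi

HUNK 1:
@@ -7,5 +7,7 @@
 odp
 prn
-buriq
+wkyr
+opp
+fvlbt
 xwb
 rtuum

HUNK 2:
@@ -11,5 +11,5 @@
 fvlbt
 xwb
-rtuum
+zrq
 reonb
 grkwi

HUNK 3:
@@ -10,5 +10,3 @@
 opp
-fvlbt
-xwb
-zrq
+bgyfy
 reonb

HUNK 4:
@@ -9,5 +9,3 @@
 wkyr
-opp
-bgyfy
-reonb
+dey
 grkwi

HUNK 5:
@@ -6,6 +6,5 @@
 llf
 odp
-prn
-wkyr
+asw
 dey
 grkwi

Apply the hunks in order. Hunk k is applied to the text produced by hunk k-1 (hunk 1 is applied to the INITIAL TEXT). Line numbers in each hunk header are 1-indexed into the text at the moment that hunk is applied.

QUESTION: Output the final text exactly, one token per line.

Answer: agf
niy
aha
wiw
uisw
llf
odp
asw
dey
grkwi

Derivation:
Hunk 1: at line 7 remove [buriq] add [wkyr,opp,fvlbt] -> 15 lines: agf niy aha wiw uisw llf odp prn wkyr opp fvlbt xwb rtuum reonb grkwi
Hunk 2: at line 11 remove [rtuum] add [zrq] -> 15 lines: agf niy aha wiw uisw llf odp prn wkyr opp fvlbt xwb zrq reonb grkwi
Hunk 3: at line 10 remove [fvlbt,xwb,zrq] add [bgyfy] -> 13 lines: agf niy aha wiw uisw llf odp prn wkyr opp bgyfy reonb grkwi
Hunk 4: at line 9 remove [opp,bgyfy,reonb] add [dey] -> 11 lines: agf niy aha wiw uisw llf odp prn wkyr dey grkwi
Hunk 5: at line 6 remove [prn,wkyr] add [asw] -> 10 lines: agf niy aha wiw uisw llf odp asw dey grkwi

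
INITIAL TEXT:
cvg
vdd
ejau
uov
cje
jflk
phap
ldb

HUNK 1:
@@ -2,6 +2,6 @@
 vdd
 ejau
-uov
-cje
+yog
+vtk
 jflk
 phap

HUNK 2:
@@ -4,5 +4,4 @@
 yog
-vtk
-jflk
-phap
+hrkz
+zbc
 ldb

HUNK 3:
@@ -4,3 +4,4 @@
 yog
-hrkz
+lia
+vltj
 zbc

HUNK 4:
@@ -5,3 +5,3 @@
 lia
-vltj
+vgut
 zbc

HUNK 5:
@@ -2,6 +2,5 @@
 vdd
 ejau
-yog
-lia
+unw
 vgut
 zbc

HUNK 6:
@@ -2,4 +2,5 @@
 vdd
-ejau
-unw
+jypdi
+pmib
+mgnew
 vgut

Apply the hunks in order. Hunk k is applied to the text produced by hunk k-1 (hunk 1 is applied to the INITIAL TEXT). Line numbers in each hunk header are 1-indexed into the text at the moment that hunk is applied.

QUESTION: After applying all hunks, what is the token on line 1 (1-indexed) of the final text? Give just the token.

Answer: cvg

Derivation:
Hunk 1: at line 2 remove [uov,cje] add [yog,vtk] -> 8 lines: cvg vdd ejau yog vtk jflk phap ldb
Hunk 2: at line 4 remove [vtk,jflk,phap] add [hrkz,zbc] -> 7 lines: cvg vdd ejau yog hrkz zbc ldb
Hunk 3: at line 4 remove [hrkz] add [lia,vltj] -> 8 lines: cvg vdd ejau yog lia vltj zbc ldb
Hunk 4: at line 5 remove [vltj] add [vgut] -> 8 lines: cvg vdd ejau yog lia vgut zbc ldb
Hunk 5: at line 2 remove [yog,lia] add [unw] -> 7 lines: cvg vdd ejau unw vgut zbc ldb
Hunk 6: at line 2 remove [ejau,unw] add [jypdi,pmib,mgnew] -> 8 lines: cvg vdd jypdi pmib mgnew vgut zbc ldb
Final line 1: cvg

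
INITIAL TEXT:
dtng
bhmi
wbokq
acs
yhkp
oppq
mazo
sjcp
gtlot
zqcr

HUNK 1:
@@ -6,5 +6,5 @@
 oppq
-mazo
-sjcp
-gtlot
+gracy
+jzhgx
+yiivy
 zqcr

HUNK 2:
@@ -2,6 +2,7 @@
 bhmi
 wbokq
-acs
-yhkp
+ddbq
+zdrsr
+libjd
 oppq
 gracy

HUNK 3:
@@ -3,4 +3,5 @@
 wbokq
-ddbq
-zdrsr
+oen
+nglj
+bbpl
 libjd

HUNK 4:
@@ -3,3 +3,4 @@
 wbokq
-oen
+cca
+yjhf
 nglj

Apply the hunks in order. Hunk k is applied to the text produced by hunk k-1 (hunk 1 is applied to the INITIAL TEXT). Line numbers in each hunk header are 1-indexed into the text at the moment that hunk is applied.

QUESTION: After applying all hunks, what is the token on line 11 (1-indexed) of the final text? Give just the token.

Answer: jzhgx

Derivation:
Hunk 1: at line 6 remove [mazo,sjcp,gtlot] add [gracy,jzhgx,yiivy] -> 10 lines: dtng bhmi wbokq acs yhkp oppq gracy jzhgx yiivy zqcr
Hunk 2: at line 2 remove [acs,yhkp] add [ddbq,zdrsr,libjd] -> 11 lines: dtng bhmi wbokq ddbq zdrsr libjd oppq gracy jzhgx yiivy zqcr
Hunk 3: at line 3 remove [ddbq,zdrsr] add [oen,nglj,bbpl] -> 12 lines: dtng bhmi wbokq oen nglj bbpl libjd oppq gracy jzhgx yiivy zqcr
Hunk 4: at line 3 remove [oen] add [cca,yjhf] -> 13 lines: dtng bhmi wbokq cca yjhf nglj bbpl libjd oppq gracy jzhgx yiivy zqcr
Final line 11: jzhgx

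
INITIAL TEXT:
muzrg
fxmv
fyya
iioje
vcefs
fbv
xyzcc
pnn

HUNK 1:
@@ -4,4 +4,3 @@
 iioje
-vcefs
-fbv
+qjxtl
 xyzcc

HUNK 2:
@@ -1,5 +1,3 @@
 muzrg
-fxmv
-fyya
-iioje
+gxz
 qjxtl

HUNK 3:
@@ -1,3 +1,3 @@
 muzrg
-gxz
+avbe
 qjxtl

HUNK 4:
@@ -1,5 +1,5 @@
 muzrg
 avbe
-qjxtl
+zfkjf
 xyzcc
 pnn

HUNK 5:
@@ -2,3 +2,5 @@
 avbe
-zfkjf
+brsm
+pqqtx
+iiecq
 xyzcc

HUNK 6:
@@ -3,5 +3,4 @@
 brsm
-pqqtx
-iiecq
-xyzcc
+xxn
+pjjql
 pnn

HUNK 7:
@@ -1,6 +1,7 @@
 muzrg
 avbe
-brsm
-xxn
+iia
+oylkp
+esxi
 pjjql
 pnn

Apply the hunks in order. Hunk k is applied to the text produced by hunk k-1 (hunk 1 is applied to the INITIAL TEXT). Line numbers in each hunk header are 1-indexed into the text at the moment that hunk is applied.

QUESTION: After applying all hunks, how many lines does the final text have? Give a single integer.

Hunk 1: at line 4 remove [vcefs,fbv] add [qjxtl] -> 7 lines: muzrg fxmv fyya iioje qjxtl xyzcc pnn
Hunk 2: at line 1 remove [fxmv,fyya,iioje] add [gxz] -> 5 lines: muzrg gxz qjxtl xyzcc pnn
Hunk 3: at line 1 remove [gxz] add [avbe] -> 5 lines: muzrg avbe qjxtl xyzcc pnn
Hunk 4: at line 1 remove [qjxtl] add [zfkjf] -> 5 lines: muzrg avbe zfkjf xyzcc pnn
Hunk 5: at line 2 remove [zfkjf] add [brsm,pqqtx,iiecq] -> 7 lines: muzrg avbe brsm pqqtx iiecq xyzcc pnn
Hunk 6: at line 3 remove [pqqtx,iiecq,xyzcc] add [xxn,pjjql] -> 6 lines: muzrg avbe brsm xxn pjjql pnn
Hunk 7: at line 1 remove [brsm,xxn] add [iia,oylkp,esxi] -> 7 lines: muzrg avbe iia oylkp esxi pjjql pnn
Final line count: 7

Answer: 7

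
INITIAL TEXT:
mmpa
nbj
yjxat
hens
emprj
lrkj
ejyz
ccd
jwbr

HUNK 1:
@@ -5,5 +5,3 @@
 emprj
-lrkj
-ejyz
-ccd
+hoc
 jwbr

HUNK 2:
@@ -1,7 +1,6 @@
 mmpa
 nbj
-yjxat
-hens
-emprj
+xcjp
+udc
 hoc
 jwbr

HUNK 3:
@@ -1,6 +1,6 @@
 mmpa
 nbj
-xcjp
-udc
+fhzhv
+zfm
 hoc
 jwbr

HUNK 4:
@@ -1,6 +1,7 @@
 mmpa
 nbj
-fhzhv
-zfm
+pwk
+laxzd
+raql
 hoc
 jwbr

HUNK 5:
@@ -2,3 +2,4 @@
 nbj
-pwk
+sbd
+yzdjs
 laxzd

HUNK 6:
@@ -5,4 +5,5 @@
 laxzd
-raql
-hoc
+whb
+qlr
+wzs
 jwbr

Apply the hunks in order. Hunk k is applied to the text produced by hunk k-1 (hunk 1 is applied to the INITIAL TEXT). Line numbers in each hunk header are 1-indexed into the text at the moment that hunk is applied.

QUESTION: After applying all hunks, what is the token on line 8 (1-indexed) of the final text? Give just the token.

Answer: wzs

Derivation:
Hunk 1: at line 5 remove [lrkj,ejyz,ccd] add [hoc] -> 7 lines: mmpa nbj yjxat hens emprj hoc jwbr
Hunk 2: at line 1 remove [yjxat,hens,emprj] add [xcjp,udc] -> 6 lines: mmpa nbj xcjp udc hoc jwbr
Hunk 3: at line 1 remove [xcjp,udc] add [fhzhv,zfm] -> 6 lines: mmpa nbj fhzhv zfm hoc jwbr
Hunk 4: at line 1 remove [fhzhv,zfm] add [pwk,laxzd,raql] -> 7 lines: mmpa nbj pwk laxzd raql hoc jwbr
Hunk 5: at line 2 remove [pwk] add [sbd,yzdjs] -> 8 lines: mmpa nbj sbd yzdjs laxzd raql hoc jwbr
Hunk 6: at line 5 remove [raql,hoc] add [whb,qlr,wzs] -> 9 lines: mmpa nbj sbd yzdjs laxzd whb qlr wzs jwbr
Final line 8: wzs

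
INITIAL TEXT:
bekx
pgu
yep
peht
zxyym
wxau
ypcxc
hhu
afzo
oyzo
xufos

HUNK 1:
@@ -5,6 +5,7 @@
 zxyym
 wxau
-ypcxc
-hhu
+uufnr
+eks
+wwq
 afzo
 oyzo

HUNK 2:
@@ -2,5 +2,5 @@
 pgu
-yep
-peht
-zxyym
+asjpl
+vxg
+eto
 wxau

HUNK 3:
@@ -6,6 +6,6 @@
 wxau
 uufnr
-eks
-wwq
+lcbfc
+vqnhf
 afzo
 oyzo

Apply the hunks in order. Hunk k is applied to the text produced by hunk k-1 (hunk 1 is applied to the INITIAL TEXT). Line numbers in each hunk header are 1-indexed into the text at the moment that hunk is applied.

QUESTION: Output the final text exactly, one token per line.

Hunk 1: at line 5 remove [ypcxc,hhu] add [uufnr,eks,wwq] -> 12 lines: bekx pgu yep peht zxyym wxau uufnr eks wwq afzo oyzo xufos
Hunk 2: at line 2 remove [yep,peht,zxyym] add [asjpl,vxg,eto] -> 12 lines: bekx pgu asjpl vxg eto wxau uufnr eks wwq afzo oyzo xufos
Hunk 3: at line 6 remove [eks,wwq] add [lcbfc,vqnhf] -> 12 lines: bekx pgu asjpl vxg eto wxau uufnr lcbfc vqnhf afzo oyzo xufos

Answer: bekx
pgu
asjpl
vxg
eto
wxau
uufnr
lcbfc
vqnhf
afzo
oyzo
xufos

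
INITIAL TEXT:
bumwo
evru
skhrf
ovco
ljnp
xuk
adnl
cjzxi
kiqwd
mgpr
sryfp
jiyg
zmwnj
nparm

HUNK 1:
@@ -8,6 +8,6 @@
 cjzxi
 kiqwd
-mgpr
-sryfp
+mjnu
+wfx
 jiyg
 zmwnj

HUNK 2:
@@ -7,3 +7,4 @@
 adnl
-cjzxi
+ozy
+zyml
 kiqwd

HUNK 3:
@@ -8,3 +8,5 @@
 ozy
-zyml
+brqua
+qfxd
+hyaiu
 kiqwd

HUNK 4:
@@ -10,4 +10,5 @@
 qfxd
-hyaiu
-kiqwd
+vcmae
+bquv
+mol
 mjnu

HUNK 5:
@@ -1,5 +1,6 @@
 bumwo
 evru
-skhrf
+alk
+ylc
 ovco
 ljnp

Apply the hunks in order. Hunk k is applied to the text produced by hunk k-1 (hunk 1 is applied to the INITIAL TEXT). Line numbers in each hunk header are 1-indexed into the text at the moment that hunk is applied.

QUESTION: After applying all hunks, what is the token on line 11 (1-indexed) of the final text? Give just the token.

Hunk 1: at line 8 remove [mgpr,sryfp] add [mjnu,wfx] -> 14 lines: bumwo evru skhrf ovco ljnp xuk adnl cjzxi kiqwd mjnu wfx jiyg zmwnj nparm
Hunk 2: at line 7 remove [cjzxi] add [ozy,zyml] -> 15 lines: bumwo evru skhrf ovco ljnp xuk adnl ozy zyml kiqwd mjnu wfx jiyg zmwnj nparm
Hunk 3: at line 8 remove [zyml] add [brqua,qfxd,hyaiu] -> 17 lines: bumwo evru skhrf ovco ljnp xuk adnl ozy brqua qfxd hyaiu kiqwd mjnu wfx jiyg zmwnj nparm
Hunk 4: at line 10 remove [hyaiu,kiqwd] add [vcmae,bquv,mol] -> 18 lines: bumwo evru skhrf ovco ljnp xuk adnl ozy brqua qfxd vcmae bquv mol mjnu wfx jiyg zmwnj nparm
Hunk 5: at line 1 remove [skhrf] add [alk,ylc] -> 19 lines: bumwo evru alk ylc ovco ljnp xuk adnl ozy brqua qfxd vcmae bquv mol mjnu wfx jiyg zmwnj nparm
Final line 11: qfxd

Answer: qfxd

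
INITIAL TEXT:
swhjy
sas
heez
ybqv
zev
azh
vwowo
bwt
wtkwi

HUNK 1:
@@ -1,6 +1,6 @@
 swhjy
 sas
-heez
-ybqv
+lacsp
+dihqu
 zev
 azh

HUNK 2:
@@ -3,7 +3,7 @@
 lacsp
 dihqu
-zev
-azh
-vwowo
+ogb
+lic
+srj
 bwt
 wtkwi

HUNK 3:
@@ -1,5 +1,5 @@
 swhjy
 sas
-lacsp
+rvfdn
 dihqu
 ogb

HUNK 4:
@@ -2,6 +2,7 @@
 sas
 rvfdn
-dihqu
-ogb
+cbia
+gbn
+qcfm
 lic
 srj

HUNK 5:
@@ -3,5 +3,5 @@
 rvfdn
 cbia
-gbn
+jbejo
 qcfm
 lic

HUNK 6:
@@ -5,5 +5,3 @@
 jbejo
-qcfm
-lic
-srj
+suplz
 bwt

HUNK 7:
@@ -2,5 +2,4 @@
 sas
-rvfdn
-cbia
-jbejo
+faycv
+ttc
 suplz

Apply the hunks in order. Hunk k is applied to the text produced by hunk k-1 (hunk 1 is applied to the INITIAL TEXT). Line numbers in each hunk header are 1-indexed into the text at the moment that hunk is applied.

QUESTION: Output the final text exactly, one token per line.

Hunk 1: at line 1 remove [heez,ybqv] add [lacsp,dihqu] -> 9 lines: swhjy sas lacsp dihqu zev azh vwowo bwt wtkwi
Hunk 2: at line 3 remove [zev,azh,vwowo] add [ogb,lic,srj] -> 9 lines: swhjy sas lacsp dihqu ogb lic srj bwt wtkwi
Hunk 3: at line 1 remove [lacsp] add [rvfdn] -> 9 lines: swhjy sas rvfdn dihqu ogb lic srj bwt wtkwi
Hunk 4: at line 2 remove [dihqu,ogb] add [cbia,gbn,qcfm] -> 10 lines: swhjy sas rvfdn cbia gbn qcfm lic srj bwt wtkwi
Hunk 5: at line 3 remove [gbn] add [jbejo] -> 10 lines: swhjy sas rvfdn cbia jbejo qcfm lic srj bwt wtkwi
Hunk 6: at line 5 remove [qcfm,lic,srj] add [suplz] -> 8 lines: swhjy sas rvfdn cbia jbejo suplz bwt wtkwi
Hunk 7: at line 2 remove [rvfdn,cbia,jbejo] add [faycv,ttc] -> 7 lines: swhjy sas faycv ttc suplz bwt wtkwi

Answer: swhjy
sas
faycv
ttc
suplz
bwt
wtkwi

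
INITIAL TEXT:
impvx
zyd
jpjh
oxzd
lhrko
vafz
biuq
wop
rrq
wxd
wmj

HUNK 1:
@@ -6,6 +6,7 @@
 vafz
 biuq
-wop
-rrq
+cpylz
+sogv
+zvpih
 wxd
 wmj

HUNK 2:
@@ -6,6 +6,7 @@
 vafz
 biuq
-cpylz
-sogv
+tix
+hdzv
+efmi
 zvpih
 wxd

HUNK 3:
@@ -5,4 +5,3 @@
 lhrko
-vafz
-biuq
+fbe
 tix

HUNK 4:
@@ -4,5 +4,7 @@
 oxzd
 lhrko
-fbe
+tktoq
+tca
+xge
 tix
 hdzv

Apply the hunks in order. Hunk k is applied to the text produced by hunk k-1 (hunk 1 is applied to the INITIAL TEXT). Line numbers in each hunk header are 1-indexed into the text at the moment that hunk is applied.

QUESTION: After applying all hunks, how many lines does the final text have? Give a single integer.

Hunk 1: at line 6 remove [wop,rrq] add [cpylz,sogv,zvpih] -> 12 lines: impvx zyd jpjh oxzd lhrko vafz biuq cpylz sogv zvpih wxd wmj
Hunk 2: at line 6 remove [cpylz,sogv] add [tix,hdzv,efmi] -> 13 lines: impvx zyd jpjh oxzd lhrko vafz biuq tix hdzv efmi zvpih wxd wmj
Hunk 3: at line 5 remove [vafz,biuq] add [fbe] -> 12 lines: impvx zyd jpjh oxzd lhrko fbe tix hdzv efmi zvpih wxd wmj
Hunk 4: at line 4 remove [fbe] add [tktoq,tca,xge] -> 14 lines: impvx zyd jpjh oxzd lhrko tktoq tca xge tix hdzv efmi zvpih wxd wmj
Final line count: 14

Answer: 14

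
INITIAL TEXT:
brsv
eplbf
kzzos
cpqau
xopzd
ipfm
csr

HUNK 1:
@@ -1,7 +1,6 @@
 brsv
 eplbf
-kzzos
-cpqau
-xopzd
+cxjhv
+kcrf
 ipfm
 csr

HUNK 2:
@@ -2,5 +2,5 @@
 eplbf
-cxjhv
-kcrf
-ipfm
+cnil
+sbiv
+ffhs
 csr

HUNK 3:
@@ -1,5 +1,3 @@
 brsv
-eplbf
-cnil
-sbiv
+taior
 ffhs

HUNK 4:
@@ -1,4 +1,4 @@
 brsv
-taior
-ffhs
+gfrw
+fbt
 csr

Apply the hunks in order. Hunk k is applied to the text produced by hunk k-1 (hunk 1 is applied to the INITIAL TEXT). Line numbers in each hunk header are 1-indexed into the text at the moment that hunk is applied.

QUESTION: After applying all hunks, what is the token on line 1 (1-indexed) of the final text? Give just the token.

Answer: brsv

Derivation:
Hunk 1: at line 1 remove [kzzos,cpqau,xopzd] add [cxjhv,kcrf] -> 6 lines: brsv eplbf cxjhv kcrf ipfm csr
Hunk 2: at line 2 remove [cxjhv,kcrf,ipfm] add [cnil,sbiv,ffhs] -> 6 lines: brsv eplbf cnil sbiv ffhs csr
Hunk 3: at line 1 remove [eplbf,cnil,sbiv] add [taior] -> 4 lines: brsv taior ffhs csr
Hunk 4: at line 1 remove [taior,ffhs] add [gfrw,fbt] -> 4 lines: brsv gfrw fbt csr
Final line 1: brsv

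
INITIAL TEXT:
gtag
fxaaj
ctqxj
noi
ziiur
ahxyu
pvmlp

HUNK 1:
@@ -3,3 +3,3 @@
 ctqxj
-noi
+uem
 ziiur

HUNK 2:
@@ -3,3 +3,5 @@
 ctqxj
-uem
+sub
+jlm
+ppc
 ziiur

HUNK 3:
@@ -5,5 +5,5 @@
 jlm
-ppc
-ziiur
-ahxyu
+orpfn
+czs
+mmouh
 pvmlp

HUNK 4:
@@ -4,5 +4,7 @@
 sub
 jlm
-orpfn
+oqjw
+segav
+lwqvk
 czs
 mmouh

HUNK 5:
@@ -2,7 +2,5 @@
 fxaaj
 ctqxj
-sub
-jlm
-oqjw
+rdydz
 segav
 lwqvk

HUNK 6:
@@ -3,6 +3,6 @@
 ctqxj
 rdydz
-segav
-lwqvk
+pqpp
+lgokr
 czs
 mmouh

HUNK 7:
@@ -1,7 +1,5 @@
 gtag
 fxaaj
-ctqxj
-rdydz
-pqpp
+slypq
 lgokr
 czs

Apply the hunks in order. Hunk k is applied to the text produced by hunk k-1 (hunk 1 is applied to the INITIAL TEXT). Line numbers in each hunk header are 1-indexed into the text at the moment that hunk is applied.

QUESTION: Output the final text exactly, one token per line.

Answer: gtag
fxaaj
slypq
lgokr
czs
mmouh
pvmlp

Derivation:
Hunk 1: at line 3 remove [noi] add [uem] -> 7 lines: gtag fxaaj ctqxj uem ziiur ahxyu pvmlp
Hunk 2: at line 3 remove [uem] add [sub,jlm,ppc] -> 9 lines: gtag fxaaj ctqxj sub jlm ppc ziiur ahxyu pvmlp
Hunk 3: at line 5 remove [ppc,ziiur,ahxyu] add [orpfn,czs,mmouh] -> 9 lines: gtag fxaaj ctqxj sub jlm orpfn czs mmouh pvmlp
Hunk 4: at line 4 remove [orpfn] add [oqjw,segav,lwqvk] -> 11 lines: gtag fxaaj ctqxj sub jlm oqjw segav lwqvk czs mmouh pvmlp
Hunk 5: at line 2 remove [sub,jlm,oqjw] add [rdydz] -> 9 lines: gtag fxaaj ctqxj rdydz segav lwqvk czs mmouh pvmlp
Hunk 6: at line 3 remove [segav,lwqvk] add [pqpp,lgokr] -> 9 lines: gtag fxaaj ctqxj rdydz pqpp lgokr czs mmouh pvmlp
Hunk 7: at line 1 remove [ctqxj,rdydz,pqpp] add [slypq] -> 7 lines: gtag fxaaj slypq lgokr czs mmouh pvmlp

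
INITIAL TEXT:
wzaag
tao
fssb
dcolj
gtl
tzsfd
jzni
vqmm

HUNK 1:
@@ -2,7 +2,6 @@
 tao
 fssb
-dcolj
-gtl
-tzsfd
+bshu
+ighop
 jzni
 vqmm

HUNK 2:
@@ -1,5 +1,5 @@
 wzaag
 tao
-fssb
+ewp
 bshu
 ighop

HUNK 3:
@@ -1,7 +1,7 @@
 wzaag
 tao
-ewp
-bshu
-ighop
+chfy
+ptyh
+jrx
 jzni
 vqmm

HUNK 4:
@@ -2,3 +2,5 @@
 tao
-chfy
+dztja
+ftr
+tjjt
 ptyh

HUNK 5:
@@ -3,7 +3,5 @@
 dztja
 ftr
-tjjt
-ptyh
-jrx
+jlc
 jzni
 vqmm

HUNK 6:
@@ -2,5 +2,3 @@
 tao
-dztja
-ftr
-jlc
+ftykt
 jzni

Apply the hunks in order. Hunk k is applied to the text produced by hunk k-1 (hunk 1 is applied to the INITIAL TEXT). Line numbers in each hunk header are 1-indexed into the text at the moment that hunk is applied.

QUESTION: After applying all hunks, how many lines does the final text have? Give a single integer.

Hunk 1: at line 2 remove [dcolj,gtl,tzsfd] add [bshu,ighop] -> 7 lines: wzaag tao fssb bshu ighop jzni vqmm
Hunk 2: at line 1 remove [fssb] add [ewp] -> 7 lines: wzaag tao ewp bshu ighop jzni vqmm
Hunk 3: at line 1 remove [ewp,bshu,ighop] add [chfy,ptyh,jrx] -> 7 lines: wzaag tao chfy ptyh jrx jzni vqmm
Hunk 4: at line 2 remove [chfy] add [dztja,ftr,tjjt] -> 9 lines: wzaag tao dztja ftr tjjt ptyh jrx jzni vqmm
Hunk 5: at line 3 remove [tjjt,ptyh,jrx] add [jlc] -> 7 lines: wzaag tao dztja ftr jlc jzni vqmm
Hunk 6: at line 2 remove [dztja,ftr,jlc] add [ftykt] -> 5 lines: wzaag tao ftykt jzni vqmm
Final line count: 5

Answer: 5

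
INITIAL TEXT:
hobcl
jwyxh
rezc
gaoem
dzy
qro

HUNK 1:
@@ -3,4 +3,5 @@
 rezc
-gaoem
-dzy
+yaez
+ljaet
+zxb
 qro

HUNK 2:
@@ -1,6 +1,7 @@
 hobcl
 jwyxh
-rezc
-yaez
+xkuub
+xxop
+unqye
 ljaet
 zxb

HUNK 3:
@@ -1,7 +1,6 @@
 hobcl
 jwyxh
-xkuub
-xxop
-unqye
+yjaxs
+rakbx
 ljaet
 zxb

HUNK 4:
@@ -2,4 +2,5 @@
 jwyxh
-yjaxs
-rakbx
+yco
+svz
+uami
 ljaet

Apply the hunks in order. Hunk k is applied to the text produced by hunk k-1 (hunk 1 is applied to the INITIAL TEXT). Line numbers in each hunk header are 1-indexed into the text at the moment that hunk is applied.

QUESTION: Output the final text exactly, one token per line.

Answer: hobcl
jwyxh
yco
svz
uami
ljaet
zxb
qro

Derivation:
Hunk 1: at line 3 remove [gaoem,dzy] add [yaez,ljaet,zxb] -> 7 lines: hobcl jwyxh rezc yaez ljaet zxb qro
Hunk 2: at line 1 remove [rezc,yaez] add [xkuub,xxop,unqye] -> 8 lines: hobcl jwyxh xkuub xxop unqye ljaet zxb qro
Hunk 3: at line 1 remove [xkuub,xxop,unqye] add [yjaxs,rakbx] -> 7 lines: hobcl jwyxh yjaxs rakbx ljaet zxb qro
Hunk 4: at line 2 remove [yjaxs,rakbx] add [yco,svz,uami] -> 8 lines: hobcl jwyxh yco svz uami ljaet zxb qro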